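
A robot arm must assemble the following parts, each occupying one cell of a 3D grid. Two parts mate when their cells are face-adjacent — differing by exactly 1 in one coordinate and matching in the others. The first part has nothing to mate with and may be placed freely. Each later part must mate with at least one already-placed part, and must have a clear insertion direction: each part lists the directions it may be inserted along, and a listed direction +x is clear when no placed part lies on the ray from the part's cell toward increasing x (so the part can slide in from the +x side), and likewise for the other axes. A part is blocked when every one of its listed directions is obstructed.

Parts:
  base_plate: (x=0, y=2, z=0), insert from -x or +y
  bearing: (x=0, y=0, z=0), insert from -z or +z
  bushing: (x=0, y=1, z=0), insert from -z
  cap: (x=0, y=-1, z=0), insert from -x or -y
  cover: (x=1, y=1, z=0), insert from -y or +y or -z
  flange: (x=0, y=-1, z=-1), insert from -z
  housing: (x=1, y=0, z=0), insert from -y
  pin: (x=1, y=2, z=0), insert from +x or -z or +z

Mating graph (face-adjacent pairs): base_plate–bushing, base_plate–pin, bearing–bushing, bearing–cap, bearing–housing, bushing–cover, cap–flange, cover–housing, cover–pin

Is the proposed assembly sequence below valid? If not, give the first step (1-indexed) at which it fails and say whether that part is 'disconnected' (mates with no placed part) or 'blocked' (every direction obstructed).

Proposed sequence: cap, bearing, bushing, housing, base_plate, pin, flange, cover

1. cap@(0, -1, 0) [-x clear] — {cap}
2. bearing@(0, 0, 0) [-z clear] — {bearing, cap}
3. bushing@(0, 1, 0) [-z clear] — {bearing, bushing, cap}
4. housing@(1, 0, 0) [-y clear] — {bearing, bushing, cap, housing}
5. base_plate@(0, 2, 0) [-x clear] — {base_plate, bearing, bushing, cap, housing}
6. pin@(1, 2, 0) [+x clear] — {base_plate, bearing, bushing, cap, housing, pin}
7. flange@(0, -1, -1) [-z clear] — {base_plate, bearing, bushing, cap, flange, housing, pin}
8. cover@(1, 1, 0) [-z clear] — {base_plate, bearing, bushing, cap, cover, flange, housing, pin}

Valid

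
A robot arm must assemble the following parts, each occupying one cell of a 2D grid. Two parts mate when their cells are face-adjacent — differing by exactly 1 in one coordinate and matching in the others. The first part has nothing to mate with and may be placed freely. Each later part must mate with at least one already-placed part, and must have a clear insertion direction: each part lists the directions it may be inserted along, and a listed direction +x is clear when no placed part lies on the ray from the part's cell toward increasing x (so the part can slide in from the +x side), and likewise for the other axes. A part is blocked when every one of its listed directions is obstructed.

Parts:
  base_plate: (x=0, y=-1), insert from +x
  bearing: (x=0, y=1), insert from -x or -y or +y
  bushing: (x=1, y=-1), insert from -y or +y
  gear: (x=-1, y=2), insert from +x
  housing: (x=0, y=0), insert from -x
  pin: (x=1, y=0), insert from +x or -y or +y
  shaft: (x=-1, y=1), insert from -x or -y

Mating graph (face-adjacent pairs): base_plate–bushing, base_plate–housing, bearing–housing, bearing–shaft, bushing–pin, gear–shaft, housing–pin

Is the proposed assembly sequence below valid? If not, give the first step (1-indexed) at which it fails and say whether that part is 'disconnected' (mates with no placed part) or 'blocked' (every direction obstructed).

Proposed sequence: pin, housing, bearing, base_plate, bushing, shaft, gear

1. pin@(1, 0) [+x clear] — {pin}
2. housing@(0, 0) [-x clear] — {housing, pin}
3. bearing@(0, 1) [-x clear] — {bearing, housing, pin}
4. base_plate@(0, -1) [+x clear] — {base_plate, bearing, housing, pin}
5. bushing@(1, -1) [-y clear] — {base_plate, bearing, bushing, housing, pin}
6. shaft@(-1, 1) [-x clear] — {base_plate, bearing, bushing, housing, pin, shaft}
7. gear@(-1, 2) [+x clear] — {base_plate, bearing, bushing, gear, housing, pin, shaft}

Valid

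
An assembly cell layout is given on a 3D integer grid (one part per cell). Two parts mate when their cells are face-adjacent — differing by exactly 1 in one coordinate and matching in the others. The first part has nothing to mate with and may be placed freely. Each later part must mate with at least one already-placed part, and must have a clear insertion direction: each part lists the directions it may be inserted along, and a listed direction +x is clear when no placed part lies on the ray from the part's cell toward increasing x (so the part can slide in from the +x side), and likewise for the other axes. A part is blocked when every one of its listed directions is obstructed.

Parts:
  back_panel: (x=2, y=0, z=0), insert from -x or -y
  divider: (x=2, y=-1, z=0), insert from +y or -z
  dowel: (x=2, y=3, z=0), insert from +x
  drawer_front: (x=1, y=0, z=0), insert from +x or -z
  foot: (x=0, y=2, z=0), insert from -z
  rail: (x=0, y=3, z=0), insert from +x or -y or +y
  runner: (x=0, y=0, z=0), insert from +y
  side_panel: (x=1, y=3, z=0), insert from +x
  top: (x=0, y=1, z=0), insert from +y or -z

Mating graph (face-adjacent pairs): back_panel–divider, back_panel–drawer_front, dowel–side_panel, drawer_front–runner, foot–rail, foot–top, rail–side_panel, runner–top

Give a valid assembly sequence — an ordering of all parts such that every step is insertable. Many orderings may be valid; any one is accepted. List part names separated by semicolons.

divider; back_panel; drawer_front; runner; top; foot; rail; side_panel; dowel

1. divider@(2, -1, 0) [+y clear] — {divider}
2. back_panel@(2, 0, 0) [-x clear] — {back_panel, divider}
3. drawer_front@(1, 0, 0) [-z clear] — {back_panel, divider, drawer_front}
4. runner@(0, 0, 0) [+y clear] — {back_panel, divider, drawer_front, runner}
5. top@(0, 1, 0) [+y clear] — {back_panel, divider, drawer_front, runner, top}
6. foot@(0, 2, 0) [-z clear] — {back_panel, divider, drawer_front, foot, runner, top}
7. rail@(0, 3, 0) [+x clear] — {back_panel, divider, drawer_front, foot, rail, runner, top}
8. side_panel@(1, 3, 0) [+x clear] — {back_panel, divider, drawer_front, foot, rail, runner, side_panel, top}
9. dowel@(2, 3, 0) [+x clear] — {back_panel, divider, dowel, drawer_front, foot, rail, runner, side_panel, top}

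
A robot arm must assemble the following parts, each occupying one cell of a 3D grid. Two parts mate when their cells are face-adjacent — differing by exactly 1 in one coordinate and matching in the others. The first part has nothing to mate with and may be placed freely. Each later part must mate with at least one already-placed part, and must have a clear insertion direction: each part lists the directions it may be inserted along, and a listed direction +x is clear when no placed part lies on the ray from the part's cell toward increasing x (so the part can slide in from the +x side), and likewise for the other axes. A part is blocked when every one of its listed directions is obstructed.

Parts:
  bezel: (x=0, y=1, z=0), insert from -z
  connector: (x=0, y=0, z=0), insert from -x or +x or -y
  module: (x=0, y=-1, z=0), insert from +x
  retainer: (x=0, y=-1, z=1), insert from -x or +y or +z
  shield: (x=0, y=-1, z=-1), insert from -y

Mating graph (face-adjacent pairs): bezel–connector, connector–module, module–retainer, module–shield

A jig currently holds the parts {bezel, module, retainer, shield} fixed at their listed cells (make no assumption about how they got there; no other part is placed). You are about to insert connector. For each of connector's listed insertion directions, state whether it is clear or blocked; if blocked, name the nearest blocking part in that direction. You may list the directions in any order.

+x: clear; -x: clear; -y: blocked by module

-x: ray from connector(0, 0, 0) has no placed part ⇒ clear
+x: ray from connector(0, 0, 0) has no placed part ⇒ clear
-y: nearest on ray is module@(0, -1, 0) ⇒ blocked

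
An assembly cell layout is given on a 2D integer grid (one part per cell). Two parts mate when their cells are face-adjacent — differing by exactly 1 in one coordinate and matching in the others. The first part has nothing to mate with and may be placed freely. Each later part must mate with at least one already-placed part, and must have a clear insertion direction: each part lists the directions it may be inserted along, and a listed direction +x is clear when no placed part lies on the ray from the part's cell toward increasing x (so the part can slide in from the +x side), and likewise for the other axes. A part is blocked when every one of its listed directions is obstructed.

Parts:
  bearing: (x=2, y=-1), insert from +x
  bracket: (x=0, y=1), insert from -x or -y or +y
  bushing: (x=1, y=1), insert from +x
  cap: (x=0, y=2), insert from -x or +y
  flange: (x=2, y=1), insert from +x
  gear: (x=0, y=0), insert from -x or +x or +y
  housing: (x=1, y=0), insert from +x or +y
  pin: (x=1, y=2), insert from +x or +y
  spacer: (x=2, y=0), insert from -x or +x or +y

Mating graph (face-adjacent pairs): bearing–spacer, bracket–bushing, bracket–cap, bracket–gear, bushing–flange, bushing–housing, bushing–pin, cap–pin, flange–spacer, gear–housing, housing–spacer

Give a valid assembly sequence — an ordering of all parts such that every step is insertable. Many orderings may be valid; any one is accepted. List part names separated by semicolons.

bracket; cap; pin; gear; housing; spacer; bearing; bushing; flange

1. bracket@(0, 1) [-x clear] — {bracket}
2. cap@(0, 2) [-x clear] — {bracket, cap}
3. pin@(1, 2) [+x clear] — {bracket, cap, pin}
4. gear@(0, 0) [-x clear] — {bracket, cap, gear, pin}
5. housing@(1, 0) [+x clear] — {bracket, cap, gear, housing, pin}
6. spacer@(2, 0) [+x clear] — {bracket, cap, gear, housing, pin, spacer}
7. bearing@(2, -1) [+x clear] — {bearing, bracket, cap, gear, housing, pin, spacer}
8. bushing@(1, 1) [+x clear] — {bearing, bracket, bushing, cap, gear, housing, pin, spacer}
9. flange@(2, 1) [+x clear] — {bearing, bracket, bushing, cap, flange, gear, housing, pin, spacer}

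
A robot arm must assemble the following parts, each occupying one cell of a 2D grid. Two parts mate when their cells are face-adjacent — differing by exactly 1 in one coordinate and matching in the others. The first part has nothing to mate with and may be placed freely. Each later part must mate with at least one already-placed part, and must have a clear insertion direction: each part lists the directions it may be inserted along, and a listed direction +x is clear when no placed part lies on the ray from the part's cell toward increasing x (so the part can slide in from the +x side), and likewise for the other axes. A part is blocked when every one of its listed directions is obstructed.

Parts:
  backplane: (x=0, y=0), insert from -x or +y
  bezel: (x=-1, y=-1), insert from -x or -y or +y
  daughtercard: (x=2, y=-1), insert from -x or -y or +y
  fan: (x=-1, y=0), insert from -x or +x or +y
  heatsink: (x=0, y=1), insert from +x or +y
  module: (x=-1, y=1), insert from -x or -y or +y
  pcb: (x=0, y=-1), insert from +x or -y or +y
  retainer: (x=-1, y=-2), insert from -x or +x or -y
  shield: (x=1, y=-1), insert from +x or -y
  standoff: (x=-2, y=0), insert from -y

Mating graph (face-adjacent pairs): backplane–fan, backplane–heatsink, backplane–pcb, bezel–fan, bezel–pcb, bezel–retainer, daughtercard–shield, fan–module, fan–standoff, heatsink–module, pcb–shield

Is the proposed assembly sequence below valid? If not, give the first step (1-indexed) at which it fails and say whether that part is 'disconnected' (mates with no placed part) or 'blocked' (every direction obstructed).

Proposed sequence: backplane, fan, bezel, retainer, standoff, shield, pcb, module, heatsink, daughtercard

Invalid at step 6 (disconnected)

1. backplane@(0, 0) [-x clear] — {backplane}
2. fan@(-1, 0) [-x clear] — {backplane, fan}
3. bezel@(-1, -1) [-x clear] — {backplane, bezel, fan}
4. retainer@(-1, -2) [-x clear] — {backplane, bezel, fan, retainer}
5. standoff@(-2, 0) [-y clear] — {backplane, bezel, fan, retainer, standoff}
6. shield@(1, -1) — no placed neighbour ⇒ disconnected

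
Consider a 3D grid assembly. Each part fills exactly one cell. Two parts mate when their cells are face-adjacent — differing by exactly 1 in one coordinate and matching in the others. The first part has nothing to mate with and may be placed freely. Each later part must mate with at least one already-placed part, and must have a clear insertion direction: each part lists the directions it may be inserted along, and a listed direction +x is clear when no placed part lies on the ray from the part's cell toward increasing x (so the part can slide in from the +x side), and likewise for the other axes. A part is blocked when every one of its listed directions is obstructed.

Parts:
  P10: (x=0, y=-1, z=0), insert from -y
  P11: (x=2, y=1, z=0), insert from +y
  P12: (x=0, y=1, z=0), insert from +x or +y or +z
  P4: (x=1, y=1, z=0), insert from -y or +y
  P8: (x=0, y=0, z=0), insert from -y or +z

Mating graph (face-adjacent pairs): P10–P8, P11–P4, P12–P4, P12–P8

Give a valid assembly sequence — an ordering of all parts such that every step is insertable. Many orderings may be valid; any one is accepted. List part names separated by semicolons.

P12; P8; P10; P4; P11

1. P12@(0, 1, 0) [+x clear] — {P12}
2. P8@(0, 0, 0) [-y clear] — {P12, P8}
3. P10@(0, -1, 0) [-y clear] — {P10, P12, P8}
4. P4@(1, 1, 0) [-y clear] — {P10, P12, P4, P8}
5. P11@(2, 1, 0) [+y clear] — {P10, P11, P12, P4, P8}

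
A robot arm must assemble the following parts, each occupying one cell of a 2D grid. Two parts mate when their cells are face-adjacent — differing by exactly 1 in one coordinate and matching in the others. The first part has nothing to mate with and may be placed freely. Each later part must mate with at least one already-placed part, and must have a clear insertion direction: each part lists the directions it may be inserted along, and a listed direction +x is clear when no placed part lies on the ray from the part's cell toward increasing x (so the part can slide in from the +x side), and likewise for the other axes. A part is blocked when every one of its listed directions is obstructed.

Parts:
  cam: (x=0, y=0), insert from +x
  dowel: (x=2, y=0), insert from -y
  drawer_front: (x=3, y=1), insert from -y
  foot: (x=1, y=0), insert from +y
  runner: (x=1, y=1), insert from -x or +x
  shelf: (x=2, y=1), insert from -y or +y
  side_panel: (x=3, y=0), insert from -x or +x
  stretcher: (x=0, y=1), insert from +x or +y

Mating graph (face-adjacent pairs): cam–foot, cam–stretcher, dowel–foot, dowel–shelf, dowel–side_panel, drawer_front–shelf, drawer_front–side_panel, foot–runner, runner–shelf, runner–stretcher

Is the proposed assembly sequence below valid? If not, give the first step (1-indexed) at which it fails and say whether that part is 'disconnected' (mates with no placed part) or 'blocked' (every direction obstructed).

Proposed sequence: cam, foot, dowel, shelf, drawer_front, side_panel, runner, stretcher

Valid

1. cam@(0, 0) [+x clear] — {cam}
2. foot@(1, 0) [+y clear] — {cam, foot}
3. dowel@(2, 0) [-y clear] — {cam, dowel, foot}
4. shelf@(2, 1) [+y clear] — {cam, dowel, foot, shelf}
5. drawer_front@(3, 1) [-y clear] — {cam, dowel, drawer_front, foot, shelf}
6. side_panel@(3, 0) [+x clear] — {cam, dowel, drawer_front, foot, shelf, side_panel}
7. runner@(1, 1) [-x clear] — {cam, dowel, drawer_front, foot, runner, shelf, side_panel}
8. stretcher@(0, 1) [+y clear] — {cam, dowel, drawer_front, foot, runner, shelf, side_panel, stretcher}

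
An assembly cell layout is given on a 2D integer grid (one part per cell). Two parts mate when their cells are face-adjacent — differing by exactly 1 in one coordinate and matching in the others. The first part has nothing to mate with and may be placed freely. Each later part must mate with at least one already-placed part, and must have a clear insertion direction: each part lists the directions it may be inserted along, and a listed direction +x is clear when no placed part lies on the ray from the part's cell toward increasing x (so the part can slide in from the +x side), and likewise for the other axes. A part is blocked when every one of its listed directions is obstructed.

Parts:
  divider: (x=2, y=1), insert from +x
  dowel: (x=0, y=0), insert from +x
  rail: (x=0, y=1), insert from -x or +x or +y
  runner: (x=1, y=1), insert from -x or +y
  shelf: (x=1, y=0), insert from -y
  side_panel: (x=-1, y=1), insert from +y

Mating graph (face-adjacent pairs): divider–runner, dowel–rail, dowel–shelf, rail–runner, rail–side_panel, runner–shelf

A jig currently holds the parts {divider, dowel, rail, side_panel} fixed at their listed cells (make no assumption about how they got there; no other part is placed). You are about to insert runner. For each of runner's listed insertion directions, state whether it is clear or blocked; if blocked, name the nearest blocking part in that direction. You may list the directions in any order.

+y: clear; -x: blocked by rail

-x: nearest on ray is rail@(0, 1) ⇒ blocked
+y: ray from runner(1, 1) has no placed part ⇒ clear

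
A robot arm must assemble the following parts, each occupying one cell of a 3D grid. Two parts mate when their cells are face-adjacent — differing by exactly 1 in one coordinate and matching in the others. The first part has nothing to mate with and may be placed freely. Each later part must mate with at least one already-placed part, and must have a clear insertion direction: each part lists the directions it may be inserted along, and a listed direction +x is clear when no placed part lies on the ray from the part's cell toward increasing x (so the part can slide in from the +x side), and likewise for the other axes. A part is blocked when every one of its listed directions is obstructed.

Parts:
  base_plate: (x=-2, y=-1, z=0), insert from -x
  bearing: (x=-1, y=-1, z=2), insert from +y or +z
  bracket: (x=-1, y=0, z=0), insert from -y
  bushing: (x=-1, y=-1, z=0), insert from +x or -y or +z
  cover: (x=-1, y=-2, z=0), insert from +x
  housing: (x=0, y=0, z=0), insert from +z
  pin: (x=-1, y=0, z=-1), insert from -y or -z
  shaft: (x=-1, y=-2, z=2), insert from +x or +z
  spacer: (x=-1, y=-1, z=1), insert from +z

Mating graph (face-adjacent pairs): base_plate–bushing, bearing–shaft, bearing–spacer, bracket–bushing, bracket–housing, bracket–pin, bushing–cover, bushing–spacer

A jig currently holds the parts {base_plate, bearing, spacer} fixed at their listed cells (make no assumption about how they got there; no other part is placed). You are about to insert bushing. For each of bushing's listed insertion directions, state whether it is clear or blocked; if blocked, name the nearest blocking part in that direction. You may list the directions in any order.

+x: ray from bushing(-1, -1, 0) has no placed part ⇒ clear
-y: ray from bushing(-1, -1, 0) has no placed part ⇒ clear
+z: nearest on ray is spacer@(-1, -1, 1) ⇒ blocked

+x: clear; +z: blocked by spacer; -y: clear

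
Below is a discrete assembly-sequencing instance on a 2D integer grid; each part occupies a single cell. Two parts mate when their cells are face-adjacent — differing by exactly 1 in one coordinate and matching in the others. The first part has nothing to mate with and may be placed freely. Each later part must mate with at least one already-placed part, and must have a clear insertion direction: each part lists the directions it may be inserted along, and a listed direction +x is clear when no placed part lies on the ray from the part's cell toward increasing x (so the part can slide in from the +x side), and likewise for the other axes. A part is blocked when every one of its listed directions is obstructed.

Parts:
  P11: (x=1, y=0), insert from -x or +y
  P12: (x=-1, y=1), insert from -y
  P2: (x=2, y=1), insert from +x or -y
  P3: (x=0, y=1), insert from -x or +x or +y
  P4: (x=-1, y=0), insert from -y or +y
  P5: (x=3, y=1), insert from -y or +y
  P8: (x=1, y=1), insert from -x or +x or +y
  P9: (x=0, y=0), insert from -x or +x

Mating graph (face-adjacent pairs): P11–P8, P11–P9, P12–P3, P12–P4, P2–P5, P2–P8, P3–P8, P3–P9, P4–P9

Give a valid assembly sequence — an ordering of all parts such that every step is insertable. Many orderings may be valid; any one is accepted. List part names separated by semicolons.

1. P9@(0, 0) [-x clear] — {P9}
2. P11@(1, 0) [+y clear] — {P11, P9}
3. P8@(1, 1) [-x clear] — {P11, P8, P9}
4. P3@(0, 1) [-x clear] — {P11, P3, P8, P9}
5. P12@(-1, 1) [-y clear] — {P11, P12, P3, P8, P9}
6. P4@(-1, 0) [-y clear] — {P11, P12, P3, P4, P8, P9}
7. P2@(2, 1) [+x clear] — {P11, P12, P2, P3, P4, P8, P9}
8. P5@(3, 1) [-y clear] — {P11, P12, P2, P3, P4, P5, P8, P9}

P9; P11; P8; P3; P12; P4; P2; P5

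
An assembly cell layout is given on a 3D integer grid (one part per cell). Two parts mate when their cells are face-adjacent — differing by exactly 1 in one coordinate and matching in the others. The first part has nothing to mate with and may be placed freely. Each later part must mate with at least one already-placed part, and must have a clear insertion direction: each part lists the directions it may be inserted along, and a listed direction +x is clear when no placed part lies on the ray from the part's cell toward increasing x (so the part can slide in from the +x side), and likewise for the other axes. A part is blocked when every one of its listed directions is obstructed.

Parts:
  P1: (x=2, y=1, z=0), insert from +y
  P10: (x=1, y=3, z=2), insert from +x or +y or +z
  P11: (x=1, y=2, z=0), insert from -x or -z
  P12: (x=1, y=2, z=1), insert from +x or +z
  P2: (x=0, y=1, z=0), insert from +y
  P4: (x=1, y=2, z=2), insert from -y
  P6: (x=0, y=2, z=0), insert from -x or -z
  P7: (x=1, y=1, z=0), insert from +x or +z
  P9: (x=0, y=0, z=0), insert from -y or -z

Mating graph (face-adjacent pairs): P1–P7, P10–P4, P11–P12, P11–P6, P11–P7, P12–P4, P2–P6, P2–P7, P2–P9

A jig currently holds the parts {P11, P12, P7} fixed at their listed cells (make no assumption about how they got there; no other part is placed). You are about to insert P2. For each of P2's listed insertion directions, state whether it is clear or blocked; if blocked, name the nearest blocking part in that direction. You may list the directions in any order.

+y: clear

+y: ray from P2(0, 1, 0) has no placed part ⇒ clear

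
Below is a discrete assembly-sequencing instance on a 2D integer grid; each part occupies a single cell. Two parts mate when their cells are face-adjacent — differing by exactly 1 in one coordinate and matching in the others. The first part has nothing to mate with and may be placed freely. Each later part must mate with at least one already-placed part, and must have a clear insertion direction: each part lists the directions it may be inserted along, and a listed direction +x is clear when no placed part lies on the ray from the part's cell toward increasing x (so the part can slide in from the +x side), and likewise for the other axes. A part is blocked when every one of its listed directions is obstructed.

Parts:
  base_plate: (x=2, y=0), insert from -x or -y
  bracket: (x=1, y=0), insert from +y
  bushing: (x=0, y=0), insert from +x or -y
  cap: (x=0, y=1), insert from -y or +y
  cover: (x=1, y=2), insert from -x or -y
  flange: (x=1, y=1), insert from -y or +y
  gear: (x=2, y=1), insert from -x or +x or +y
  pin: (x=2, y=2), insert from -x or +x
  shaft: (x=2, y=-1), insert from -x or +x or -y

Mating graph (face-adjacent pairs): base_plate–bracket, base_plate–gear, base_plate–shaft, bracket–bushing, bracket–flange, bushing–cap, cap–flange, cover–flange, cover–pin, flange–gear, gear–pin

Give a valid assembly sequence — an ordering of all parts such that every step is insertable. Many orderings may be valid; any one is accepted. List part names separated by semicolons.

1. shaft@(2, -1) [-x clear] — {shaft}
2. base_plate@(2, 0) [-x clear] — {base_plate, shaft}
3. gear@(2, 1) [-x clear] — {base_plate, gear, shaft}
4. bracket@(1, 0) [+y clear] — {base_plate, bracket, gear, shaft}
5. bushing@(0, 0) [-y clear] — {base_plate, bracket, bushing, gear, shaft}
6. cap@(0, 1) [+y clear] — {base_plate, bracket, bushing, cap, gear, shaft}
7. pin@(2, 2) [-x clear] — {base_plate, bracket, bushing, cap, gear, pin, shaft}
8. flange@(1, 1) [+y clear] — {base_plate, bracket, bushing, cap, flange, gear, pin, shaft}
9. cover@(1, 2) [-x clear] — {base_plate, bracket, bushing, cap, cover, flange, gear, pin, shaft}

shaft; base_plate; gear; bracket; bushing; cap; pin; flange; cover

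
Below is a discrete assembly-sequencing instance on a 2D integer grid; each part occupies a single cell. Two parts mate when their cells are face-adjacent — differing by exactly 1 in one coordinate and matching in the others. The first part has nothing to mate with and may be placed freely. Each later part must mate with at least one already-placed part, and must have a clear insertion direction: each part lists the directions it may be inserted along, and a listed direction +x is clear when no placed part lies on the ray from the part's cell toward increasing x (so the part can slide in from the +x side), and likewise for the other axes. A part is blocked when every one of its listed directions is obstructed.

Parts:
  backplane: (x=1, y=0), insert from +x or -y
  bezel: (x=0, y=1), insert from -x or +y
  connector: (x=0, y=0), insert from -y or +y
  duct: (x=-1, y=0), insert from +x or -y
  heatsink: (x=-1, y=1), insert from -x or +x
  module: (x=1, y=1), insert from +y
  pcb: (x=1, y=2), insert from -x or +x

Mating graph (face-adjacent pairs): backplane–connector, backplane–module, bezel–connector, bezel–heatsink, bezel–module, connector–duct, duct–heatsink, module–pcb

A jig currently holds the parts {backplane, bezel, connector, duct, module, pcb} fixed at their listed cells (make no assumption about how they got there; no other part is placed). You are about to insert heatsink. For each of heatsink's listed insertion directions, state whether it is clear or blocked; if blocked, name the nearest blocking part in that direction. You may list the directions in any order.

+x: blocked by bezel; -x: clear

-x: ray from heatsink(-1, 1) has no placed part ⇒ clear
+x: nearest on ray is bezel@(0, 1) ⇒ blocked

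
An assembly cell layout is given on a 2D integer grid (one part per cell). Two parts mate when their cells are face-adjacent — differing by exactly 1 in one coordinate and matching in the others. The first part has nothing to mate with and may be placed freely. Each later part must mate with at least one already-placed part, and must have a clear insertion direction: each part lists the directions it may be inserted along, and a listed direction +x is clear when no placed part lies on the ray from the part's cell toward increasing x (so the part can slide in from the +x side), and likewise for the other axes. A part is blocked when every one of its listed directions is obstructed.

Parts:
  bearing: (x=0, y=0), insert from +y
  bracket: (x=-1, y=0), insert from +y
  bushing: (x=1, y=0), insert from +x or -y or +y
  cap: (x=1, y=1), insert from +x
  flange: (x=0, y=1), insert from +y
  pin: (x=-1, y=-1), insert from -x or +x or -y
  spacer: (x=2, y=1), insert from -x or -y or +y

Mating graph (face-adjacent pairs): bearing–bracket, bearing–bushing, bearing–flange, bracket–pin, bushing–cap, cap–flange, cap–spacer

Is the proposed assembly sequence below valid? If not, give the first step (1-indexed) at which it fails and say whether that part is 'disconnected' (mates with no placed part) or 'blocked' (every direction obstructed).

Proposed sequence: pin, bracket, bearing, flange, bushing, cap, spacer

1. pin@(-1, -1) [-x clear] — {pin}
2. bracket@(-1, 0) [+y clear] — {bracket, pin}
3. bearing@(0, 0) [+y clear] — {bearing, bracket, pin}
4. flange@(0, 1) [+y clear] — {bearing, bracket, flange, pin}
5. bushing@(1, 0) [+x clear] — {bearing, bracket, bushing, flange, pin}
6. cap@(1, 1) [+x clear] — {bearing, bracket, bushing, cap, flange, pin}
7. spacer@(2, 1) [-y clear] — {bearing, bracket, bushing, cap, flange, pin, spacer}

Valid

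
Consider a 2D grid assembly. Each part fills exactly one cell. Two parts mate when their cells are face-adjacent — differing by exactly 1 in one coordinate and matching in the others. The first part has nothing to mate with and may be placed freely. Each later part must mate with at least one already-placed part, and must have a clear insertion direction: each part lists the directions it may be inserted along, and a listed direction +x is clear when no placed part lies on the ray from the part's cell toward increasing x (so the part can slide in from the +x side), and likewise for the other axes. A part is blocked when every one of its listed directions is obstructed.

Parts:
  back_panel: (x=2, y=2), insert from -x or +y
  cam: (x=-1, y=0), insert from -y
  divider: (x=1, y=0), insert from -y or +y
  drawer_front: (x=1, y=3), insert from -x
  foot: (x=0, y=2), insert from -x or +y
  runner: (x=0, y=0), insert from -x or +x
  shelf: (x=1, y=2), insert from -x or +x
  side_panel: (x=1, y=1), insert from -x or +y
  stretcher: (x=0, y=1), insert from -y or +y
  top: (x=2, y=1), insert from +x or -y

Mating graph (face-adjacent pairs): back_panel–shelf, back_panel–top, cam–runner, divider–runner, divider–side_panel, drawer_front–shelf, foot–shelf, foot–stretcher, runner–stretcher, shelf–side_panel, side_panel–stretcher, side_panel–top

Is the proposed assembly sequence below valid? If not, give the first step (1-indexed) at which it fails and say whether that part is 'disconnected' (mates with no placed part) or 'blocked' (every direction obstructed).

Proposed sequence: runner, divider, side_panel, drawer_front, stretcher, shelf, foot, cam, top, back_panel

Invalid at step 4 (disconnected)

1. runner@(0, 0) [-x clear] — {runner}
2. divider@(1, 0) [-y clear] — {divider, runner}
3. side_panel@(1, 1) [-x clear] — {divider, runner, side_panel}
4. drawer_front@(1, 3) — no placed neighbour ⇒ disconnected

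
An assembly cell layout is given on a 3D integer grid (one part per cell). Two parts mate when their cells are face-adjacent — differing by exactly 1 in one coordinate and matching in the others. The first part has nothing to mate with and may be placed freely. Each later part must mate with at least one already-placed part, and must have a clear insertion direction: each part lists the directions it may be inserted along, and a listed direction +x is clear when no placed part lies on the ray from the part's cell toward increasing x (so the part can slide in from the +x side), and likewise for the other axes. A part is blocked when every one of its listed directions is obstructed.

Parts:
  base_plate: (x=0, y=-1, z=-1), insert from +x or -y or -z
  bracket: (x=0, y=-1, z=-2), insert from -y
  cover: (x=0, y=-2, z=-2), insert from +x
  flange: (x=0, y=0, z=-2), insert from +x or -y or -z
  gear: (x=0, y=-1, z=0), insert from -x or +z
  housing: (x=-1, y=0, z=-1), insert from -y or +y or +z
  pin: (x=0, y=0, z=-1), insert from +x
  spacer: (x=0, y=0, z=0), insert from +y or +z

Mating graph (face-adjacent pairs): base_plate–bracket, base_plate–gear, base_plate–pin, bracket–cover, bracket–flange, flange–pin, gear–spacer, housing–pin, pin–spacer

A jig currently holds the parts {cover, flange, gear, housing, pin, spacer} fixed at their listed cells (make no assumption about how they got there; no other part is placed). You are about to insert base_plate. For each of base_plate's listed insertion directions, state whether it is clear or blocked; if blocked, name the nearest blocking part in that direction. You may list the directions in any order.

+x: ray from base_plate(0, -1, -1) has no placed part ⇒ clear
-y: ray from base_plate(0, -1, -1) has no placed part ⇒ clear
-z: ray from base_plate(0, -1, -1) has no placed part ⇒ clear

+x: clear; -y: clear; -z: clear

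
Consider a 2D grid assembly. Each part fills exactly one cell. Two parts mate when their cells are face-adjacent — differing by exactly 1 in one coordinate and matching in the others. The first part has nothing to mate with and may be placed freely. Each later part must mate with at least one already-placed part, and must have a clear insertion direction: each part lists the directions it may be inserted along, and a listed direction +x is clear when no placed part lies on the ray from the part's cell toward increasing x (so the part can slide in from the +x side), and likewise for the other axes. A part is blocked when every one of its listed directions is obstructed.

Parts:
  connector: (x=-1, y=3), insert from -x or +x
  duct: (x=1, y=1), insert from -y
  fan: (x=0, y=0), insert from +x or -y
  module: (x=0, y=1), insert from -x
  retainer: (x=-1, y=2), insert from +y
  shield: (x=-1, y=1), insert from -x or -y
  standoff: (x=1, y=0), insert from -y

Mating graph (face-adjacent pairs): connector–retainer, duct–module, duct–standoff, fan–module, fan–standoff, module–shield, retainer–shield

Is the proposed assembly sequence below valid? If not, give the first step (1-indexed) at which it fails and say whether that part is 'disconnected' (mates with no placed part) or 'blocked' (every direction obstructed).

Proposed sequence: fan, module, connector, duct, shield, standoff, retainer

1. fan@(0, 0) [+x clear] — {fan}
2. module@(0, 1) [-x clear] — {fan, module}
3. connector@(-1, 3) — no placed neighbour ⇒ disconnected

Invalid at step 3 (disconnected)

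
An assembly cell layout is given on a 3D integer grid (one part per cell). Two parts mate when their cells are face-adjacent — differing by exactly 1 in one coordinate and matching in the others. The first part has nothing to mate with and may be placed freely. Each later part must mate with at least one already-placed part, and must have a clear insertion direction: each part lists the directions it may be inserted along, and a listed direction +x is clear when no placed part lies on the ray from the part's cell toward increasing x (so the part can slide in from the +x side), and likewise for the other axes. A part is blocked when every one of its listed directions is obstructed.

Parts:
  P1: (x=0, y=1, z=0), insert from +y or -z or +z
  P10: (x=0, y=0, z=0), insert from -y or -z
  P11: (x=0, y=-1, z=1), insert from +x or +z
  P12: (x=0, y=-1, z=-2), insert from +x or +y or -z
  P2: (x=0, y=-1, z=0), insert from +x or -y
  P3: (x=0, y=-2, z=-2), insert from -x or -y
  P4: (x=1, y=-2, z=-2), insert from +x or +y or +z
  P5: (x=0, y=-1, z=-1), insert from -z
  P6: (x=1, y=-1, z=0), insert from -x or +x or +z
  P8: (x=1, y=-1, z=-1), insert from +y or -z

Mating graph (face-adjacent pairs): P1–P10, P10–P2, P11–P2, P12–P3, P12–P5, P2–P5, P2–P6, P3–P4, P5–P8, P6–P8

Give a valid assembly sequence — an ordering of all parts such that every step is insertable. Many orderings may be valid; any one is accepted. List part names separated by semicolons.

P11; P2; P5; P8; P6; P12; P3; P10; P1; P4

1. P11@(0, -1, 1) [+x clear] — {P11}
2. P2@(0, -1, 0) [+x clear] — {P11, P2}
3. P5@(0, -1, -1) [-z clear] — {P11, P2, P5}
4. P8@(1, -1, -1) [+y clear] — {P11, P2, P5, P8}
5. P6@(1, -1, 0) [+x clear] — {P11, P2, P5, P6, P8}
6. P12@(0, -1, -2) [+x clear] — {P11, P12, P2, P5, P6, P8}
7. P3@(0, -2, -2) [-x clear] — {P11, P12, P2, P3, P5, P6, P8}
8. P10@(0, 0, 0) [-z clear] — {P10, P11, P12, P2, P3, P5, P6, P8}
9. P1@(0, 1, 0) [+y clear] — {P1, P10, P11, P12, P2, P3, P5, P6, P8}
10. P4@(1, -2, -2) [+x clear] — {P1, P10, P11, P12, P2, P3, P4, P5, P6, P8}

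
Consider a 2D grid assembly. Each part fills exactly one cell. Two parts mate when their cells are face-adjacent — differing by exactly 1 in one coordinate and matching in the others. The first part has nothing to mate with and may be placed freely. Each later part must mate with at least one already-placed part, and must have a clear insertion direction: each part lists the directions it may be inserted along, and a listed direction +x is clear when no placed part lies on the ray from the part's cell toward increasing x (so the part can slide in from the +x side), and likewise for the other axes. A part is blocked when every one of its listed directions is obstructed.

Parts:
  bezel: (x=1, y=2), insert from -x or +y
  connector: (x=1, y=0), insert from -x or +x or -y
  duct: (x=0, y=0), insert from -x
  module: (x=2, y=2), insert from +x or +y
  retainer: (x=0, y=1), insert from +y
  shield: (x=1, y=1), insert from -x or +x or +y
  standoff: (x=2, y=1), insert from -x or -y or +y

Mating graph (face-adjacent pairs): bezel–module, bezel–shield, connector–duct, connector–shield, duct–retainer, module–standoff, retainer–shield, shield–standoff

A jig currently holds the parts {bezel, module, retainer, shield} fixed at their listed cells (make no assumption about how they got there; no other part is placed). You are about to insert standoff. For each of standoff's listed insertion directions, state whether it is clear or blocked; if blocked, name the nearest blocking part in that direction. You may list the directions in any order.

-x: nearest on ray is shield@(1, 1) ⇒ blocked
-y: ray from standoff(2, 1) has no placed part ⇒ clear
+y: nearest on ray is module@(2, 2) ⇒ blocked

+y: blocked by module; -x: blocked by shield; -y: clear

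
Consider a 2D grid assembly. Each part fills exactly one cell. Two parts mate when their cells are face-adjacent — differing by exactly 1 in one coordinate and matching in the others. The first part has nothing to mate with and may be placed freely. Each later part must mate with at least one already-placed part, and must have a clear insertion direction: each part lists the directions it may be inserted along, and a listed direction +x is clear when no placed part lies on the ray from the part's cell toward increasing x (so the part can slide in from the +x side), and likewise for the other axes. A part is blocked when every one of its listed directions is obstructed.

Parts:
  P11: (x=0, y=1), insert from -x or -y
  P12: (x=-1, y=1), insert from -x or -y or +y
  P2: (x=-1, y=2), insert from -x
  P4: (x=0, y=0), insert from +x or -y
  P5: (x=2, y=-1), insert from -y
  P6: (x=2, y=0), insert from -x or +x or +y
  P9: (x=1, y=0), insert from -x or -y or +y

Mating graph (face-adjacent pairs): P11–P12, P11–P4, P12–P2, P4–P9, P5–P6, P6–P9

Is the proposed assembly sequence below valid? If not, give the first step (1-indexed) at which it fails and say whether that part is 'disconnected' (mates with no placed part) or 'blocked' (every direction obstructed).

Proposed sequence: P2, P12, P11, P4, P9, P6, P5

1. P2@(-1, 2) [-x clear] — {P2}
2. P12@(-1, 1) [-x clear] — {P12, P2}
3. P11@(0, 1) [-y clear] — {P11, P12, P2}
4. P4@(0, 0) [+x clear] — {P11, P12, P2, P4}
5. P9@(1, 0) [-y clear] — {P11, P12, P2, P4, P9}
6. P6@(2, 0) [+x clear] — {P11, P12, P2, P4, P6, P9}
7. P5@(2, -1) [-y clear] — {P11, P12, P2, P4, P5, P6, P9}

Valid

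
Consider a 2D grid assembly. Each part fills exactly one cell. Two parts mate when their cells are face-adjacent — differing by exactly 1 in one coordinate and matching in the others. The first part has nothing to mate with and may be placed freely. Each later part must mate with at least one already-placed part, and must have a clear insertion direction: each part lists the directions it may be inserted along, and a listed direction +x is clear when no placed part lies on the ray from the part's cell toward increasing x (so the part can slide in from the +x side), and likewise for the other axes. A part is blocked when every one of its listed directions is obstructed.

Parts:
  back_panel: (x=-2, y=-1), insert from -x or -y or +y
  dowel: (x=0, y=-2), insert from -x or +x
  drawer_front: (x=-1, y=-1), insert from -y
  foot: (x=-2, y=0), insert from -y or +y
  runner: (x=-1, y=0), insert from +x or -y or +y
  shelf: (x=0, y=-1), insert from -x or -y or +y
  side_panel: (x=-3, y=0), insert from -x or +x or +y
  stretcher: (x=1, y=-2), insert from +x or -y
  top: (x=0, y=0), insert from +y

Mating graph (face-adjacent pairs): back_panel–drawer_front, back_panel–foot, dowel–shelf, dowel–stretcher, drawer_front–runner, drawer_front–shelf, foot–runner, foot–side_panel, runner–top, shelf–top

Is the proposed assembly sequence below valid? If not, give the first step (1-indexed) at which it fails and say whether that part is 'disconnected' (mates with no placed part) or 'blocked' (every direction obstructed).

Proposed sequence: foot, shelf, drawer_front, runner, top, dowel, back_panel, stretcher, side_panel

Invalid at step 2 (disconnected)

1. foot@(-2, 0) [-y clear] — {foot}
2. shelf@(0, -1) — no placed neighbour ⇒ disconnected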